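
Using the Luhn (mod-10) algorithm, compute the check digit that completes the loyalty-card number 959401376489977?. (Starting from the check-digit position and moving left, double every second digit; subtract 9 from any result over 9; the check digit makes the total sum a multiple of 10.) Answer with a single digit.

Partial digits right→left: 7 7 9 9 8 4 6 7 3 1 0 4 9 5 9
Double every second digit counting from the check-digit position (so the 1st, 3rd, 5th, ... of the partial from the right).
  doubled (with −9 where >9): 5 9 7 3 6 0 9 9 → sum 48
  kept as-is: 7 9 4 7 1 4 5 → sum 37
Total = 48 + 37 = 85.
Check digit = (10 − (85 mod 10)) mod 10 = 5.

5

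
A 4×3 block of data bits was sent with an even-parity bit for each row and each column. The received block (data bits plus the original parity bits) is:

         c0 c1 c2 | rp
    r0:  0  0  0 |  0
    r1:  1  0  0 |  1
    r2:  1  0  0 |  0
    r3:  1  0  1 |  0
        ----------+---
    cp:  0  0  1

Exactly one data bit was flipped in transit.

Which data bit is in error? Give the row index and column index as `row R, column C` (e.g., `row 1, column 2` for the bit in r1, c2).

Recompute each row's even parity and compare to rp:
  r0: data parity 0, sent rp 0 → ok
  r1: data parity 1, sent rp 1 → ok
  r2: data parity 1, sent rp 0 → mismatch
  r3: data parity 0, sent rp 0 → ok
Recompute each column's even parity and compare to cp:
  c0: data parity 1, sent cp 0 → mismatch
  c1: data parity 0, sent cp 0 → ok
  c2: data parity 1, sent cp 1 → ok
Exactly one row (r2) and one column (c0) fail → the flipped bit is at their intersection.

row 2, column 0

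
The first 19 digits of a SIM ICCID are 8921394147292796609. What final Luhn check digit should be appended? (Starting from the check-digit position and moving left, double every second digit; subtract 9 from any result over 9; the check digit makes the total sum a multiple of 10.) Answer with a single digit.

Partial digits right→left: 9 0 6 6 9 7 2 9 2 7 4 1 4 9 3 1 2 9 8
Double every second digit counting from the check-digit position (so the 1st, 3rd, 5th, ... of the partial from the right).
  doubled (with −9 where >9): 9 3 9 4 4 8 8 6 4 7 → sum 62
  kept as-is: 0 6 7 9 7 1 9 1 9 → sum 49
Total = 62 + 49 = 111.
Check digit = (10 − (111 mod 10)) mod 10 = 9.

9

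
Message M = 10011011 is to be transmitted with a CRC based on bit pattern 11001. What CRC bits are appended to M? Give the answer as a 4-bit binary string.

0110

Append 4 zeros: 100110110000. Divide by 11001 (XOR where the leading bit is 1):
  pos 0: 10011 XOR 11001 = 01010
  pos 1: 10100 XOR 11001 = 01101
  pos 2: 11011 XOR 11001 = 00010
  pos 5: 10100 XOR 11001 = 01101
  pos 6: 11010 XOR 11001 = 00011
Remainder (last 4 bits) = 0110. This is the CRC / FCS.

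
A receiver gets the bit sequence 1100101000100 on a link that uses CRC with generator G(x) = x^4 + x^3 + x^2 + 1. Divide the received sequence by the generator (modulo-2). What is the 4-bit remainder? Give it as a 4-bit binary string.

0010

Modulo-2 division of 1100101000100 by 11101:
  pos 0: 11001 XOR 11101 = 00100
  pos 2: 10001 XOR 11101 = 01100
  pos 3: 11000 XOR 11101 = 00101
  pos 5: 10100 XOR 11101 = 01001
  pos 6: 10011 XOR 11101 = 01110
  pos 7: 11100 XOR 11101 = 00001
Remainder = 0010 (nonzero — an error is detected).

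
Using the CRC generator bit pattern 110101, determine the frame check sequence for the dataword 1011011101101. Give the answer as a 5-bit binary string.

Append 5 zeros: 101101110110100000. Divide by 110101 (XOR where the leading bit is 1):
  pos 0: 101101 XOR 110101 = 011000
  pos 1: 110001 XOR 110101 = 000100
  pos 4: 100101 XOR 110101 = 010000
  pos 5: 100001 XOR 110101 = 010100
  pos 6: 101000 XOR 110101 = 011101
  pos 7: 111011 XOR 110101 = 001110
  pos 9: 111000 XOR 110101 = 001101
  pos 11: 110100 XOR 110101 = 000001
Remainder (last 5 bits) = 00010. This is the CRC / FCS.

00010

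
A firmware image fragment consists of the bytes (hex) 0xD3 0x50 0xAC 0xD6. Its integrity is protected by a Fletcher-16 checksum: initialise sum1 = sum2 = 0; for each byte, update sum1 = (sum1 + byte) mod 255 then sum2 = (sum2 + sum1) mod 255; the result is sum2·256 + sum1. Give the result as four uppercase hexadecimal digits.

70A7

Running sums (mod 255):
  after byte 0 (0xD3): sum1=211, sum2=211
  after byte 1 (0x50): sum1=36, sum2=247
  after byte 2 (0xAC): sum1=208, sum2=200
  after byte 3 (0xD6): sum1=167, sum2=112
Checksum = sum2·256 + sum1 = 112·256 + 167 = 28839 = 0x70A7.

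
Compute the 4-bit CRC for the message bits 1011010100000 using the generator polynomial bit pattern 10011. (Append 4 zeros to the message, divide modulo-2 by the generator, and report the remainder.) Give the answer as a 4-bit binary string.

0010

Append 4 zeros: 10110101000000000. Divide by 10011 (XOR where the leading bit is 1):
  pos 0: 10110 XOR 10011 = 00101
  pos 2: 10110 XOR 10011 = 00101
  pos 4: 10110 XOR 10011 = 00101
  pos 6: 10100 XOR 10011 = 00111
  pos 8: 11100 XOR 10011 = 01111
  pos 9: 11110 XOR 10011 = 01101
  pos 10: 11010 XOR 10011 = 01001
  pos 11: 10010 XOR 10011 = 00001
Remainder (last 4 bits) = 0010. This is the CRC / FCS.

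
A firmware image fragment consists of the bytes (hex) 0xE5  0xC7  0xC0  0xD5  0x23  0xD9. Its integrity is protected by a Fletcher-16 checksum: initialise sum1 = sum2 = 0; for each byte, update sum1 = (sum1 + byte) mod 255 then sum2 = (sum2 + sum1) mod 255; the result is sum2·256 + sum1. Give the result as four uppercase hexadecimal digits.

Running sums (mod 255):
  after byte 0 (0xE5): sum1=229, sum2=229
  after byte 1 (0xC7): sum1=173, sum2=147
  after byte 2 (0xC0): sum1=110, sum2=2
  after byte 3 (0xD5): sum1=68, sum2=70
  after byte 4 (0x23): sum1=103, sum2=173
  after byte 5 (0xD9): sum1=65, sum2=238
Checksum = sum2·256 + sum1 = 238·256 + 65 = 60993 = 0xEE41.

EE41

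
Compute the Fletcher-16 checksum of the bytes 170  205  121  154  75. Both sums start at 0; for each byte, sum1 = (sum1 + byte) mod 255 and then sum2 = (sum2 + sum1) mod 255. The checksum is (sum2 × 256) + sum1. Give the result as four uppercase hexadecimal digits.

79D7

Running sums (mod 255):
  after byte 0 (170): sum1=170, sum2=170
  after byte 1 (205): sum1=120, sum2=35
  after byte 2 (121): sum1=241, sum2=21
  after byte 3 (154): sum1=140, sum2=161
  after byte 4 (75): sum1=215, sum2=121
Checksum = sum2·256 + sum1 = 121·256 + 215 = 31191 = 0x79D7.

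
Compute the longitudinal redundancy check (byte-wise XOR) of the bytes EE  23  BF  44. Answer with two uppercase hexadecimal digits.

XOR the bytes together:
  start with 0xEE
  0xEE ⊕ 0x23 = 0xCD
  0xCD ⊕ 0xBF = 0x72
  0x72 ⊕ 0x44 = 0x36

36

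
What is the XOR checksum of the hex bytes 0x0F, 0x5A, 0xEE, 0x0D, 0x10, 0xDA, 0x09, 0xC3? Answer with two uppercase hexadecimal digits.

B6

XOR the bytes together:
  start with 0x0F
  0x0F ⊕ 0x5A = 0x55
  0x55 ⊕ 0xEE = 0xBB
  0xBB ⊕ 0x0D = 0xB6
  0xB6 ⊕ 0x10 = 0xA6
  0xA6 ⊕ 0xDA = 0x7C
  0x7C ⊕ 0x09 = 0x75
  0x75 ⊕ 0xC3 = 0xB6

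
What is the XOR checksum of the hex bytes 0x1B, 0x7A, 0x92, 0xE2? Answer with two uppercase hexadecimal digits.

XOR the bytes together:
  start with 0x1B
  0x1B ⊕ 0x7A = 0x61
  0x61 ⊕ 0x92 = 0xF3
  0xF3 ⊕ 0xE2 = 0x11

11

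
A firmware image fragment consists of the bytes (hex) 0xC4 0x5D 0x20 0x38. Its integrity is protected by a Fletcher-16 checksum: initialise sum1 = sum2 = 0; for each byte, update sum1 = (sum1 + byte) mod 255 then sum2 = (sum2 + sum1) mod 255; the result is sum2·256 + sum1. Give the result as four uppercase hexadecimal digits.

Running sums (mod 255):
  after byte 0 (0xC4): sum1=196, sum2=196
  after byte 1 (0x5D): sum1=34, sum2=230
  after byte 2 (0x20): sum1=66, sum2=41
  after byte 3 (0x38): sum1=122, sum2=163
Checksum = sum2·256 + sum1 = 163·256 + 122 = 41850 = 0xA37A.

A37A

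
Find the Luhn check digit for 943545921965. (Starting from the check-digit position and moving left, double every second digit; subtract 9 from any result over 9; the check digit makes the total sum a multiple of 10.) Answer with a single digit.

Partial digits right→left: 5 6 9 1 2 9 5 4 5 3 4 9
Double every second digit counting from the check-digit position (so the 1st, 3rd, 5th, ... of the partial from the right).
  doubled (with −9 where >9): 1 9 4 1 1 8 → sum 24
  kept as-is: 6 1 9 4 3 9 → sum 32
Total = 24 + 32 = 56.
Check digit = (10 − (56 mod 10)) mod 10 = 4.

4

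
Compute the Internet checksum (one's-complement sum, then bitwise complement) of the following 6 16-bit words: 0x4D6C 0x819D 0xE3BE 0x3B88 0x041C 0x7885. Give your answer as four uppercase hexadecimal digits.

950D

One's-complement addition (fold any carry out of bit 15 back into bit 0):
  0x4D6C + 0x819D = 0x0CF09
  0xCF09 + 0xE3BE = 0x1B2C7 → wrap carry → 0xB2C8
  0xB2C8 + 0x3B88 = 0x0EE50
  0xEE50 + 0x041C = 0x0F26C
  0xF26C + 0x7885 = 0x16AF1 → wrap carry → 0x6AF2
One's-complement sum = 0x6AF2.
Checksum = ~0x6AF2 & 0xFFFF = 0x950D.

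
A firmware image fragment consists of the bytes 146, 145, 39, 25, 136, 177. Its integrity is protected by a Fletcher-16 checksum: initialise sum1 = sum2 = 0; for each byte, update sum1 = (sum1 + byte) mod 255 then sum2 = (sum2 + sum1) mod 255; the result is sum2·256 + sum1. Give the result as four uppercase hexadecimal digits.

F19E

Running sums (mod 255):
  after byte 0 (146): sum1=146, sum2=146
  after byte 1 (145): sum1=36, sum2=182
  after byte 2 (39): sum1=75, sum2=2
  after byte 3 (25): sum1=100, sum2=102
  after byte 4 (136): sum1=236, sum2=83
  after byte 5 (177): sum1=158, sum2=241
Checksum = sum2·256 + sum1 = 241·256 + 158 = 61854 = 0xF19E.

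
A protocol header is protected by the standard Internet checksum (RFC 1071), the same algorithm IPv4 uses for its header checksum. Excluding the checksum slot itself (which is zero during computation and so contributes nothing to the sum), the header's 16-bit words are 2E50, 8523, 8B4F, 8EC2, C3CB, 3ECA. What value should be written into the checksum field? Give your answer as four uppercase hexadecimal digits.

One's-complement addition (fold any carry out of bit 15 back into bit 0):
  0x2E50 + 0x8523 = 0x0B373
  0xB373 + 0x8B4F = 0x13EC2 → wrap carry → 0x3EC3
  0x3EC3 + 0x8EC2 = 0x0CD85
  0xCD85 + 0xC3CB = 0x19150 → wrap carry → 0x9151
  0x9151 + 0x3ECA = 0x0D01B
One's-complement sum = 0xD01B.
Checksum = ~0xD01B & 0xFFFF = 0x2FE4.

2FE4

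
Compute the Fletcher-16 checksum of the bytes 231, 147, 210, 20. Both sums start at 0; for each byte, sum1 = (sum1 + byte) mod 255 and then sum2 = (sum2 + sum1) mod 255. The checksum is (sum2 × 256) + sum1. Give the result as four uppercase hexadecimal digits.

Running sums (mod 255):
  after byte 0 (231): sum1=231, sum2=231
  after byte 1 (147): sum1=123, sum2=99
  after byte 2 (210): sum1=78, sum2=177
  after byte 3 (20): sum1=98, sum2=20
Checksum = sum2·256 + sum1 = 20·256 + 98 = 5218 = 0x1462.

1462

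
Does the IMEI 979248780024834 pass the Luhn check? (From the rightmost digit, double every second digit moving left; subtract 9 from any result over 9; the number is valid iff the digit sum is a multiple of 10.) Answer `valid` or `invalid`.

valid

From the right, keep odd positions and double even positions (subtract 9 from any doubled value over 9):
  doubled (positions 2,4,...): 6 8 0 7 7 4 5 → sum 37
  kept (positions 1,3,...): 4 8 2 0 7 4 9 9 → sum 43
Total = 80.
80 mod 10 = 0, so the number is valid.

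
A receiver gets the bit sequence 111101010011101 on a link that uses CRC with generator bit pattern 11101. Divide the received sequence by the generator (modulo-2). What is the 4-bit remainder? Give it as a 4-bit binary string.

0000

Modulo-2 division of 111101010011101 by 11101:
  pos 0: 11110 XOR 11101 = 00011
  pos 3: 11101 XOR 11101 = 00000
  pos 10: 11101 XOR 11101 = 00000
Remainder = 0000 (zero — the frame passes the CRC check).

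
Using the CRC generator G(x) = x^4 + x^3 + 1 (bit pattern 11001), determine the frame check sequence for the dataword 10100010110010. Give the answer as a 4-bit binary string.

Append 4 zeros: 101000101100100000. Divide by 11001 (XOR where the leading bit is 1):
  pos 0: 10100 XOR 11001 = 01101
  pos 1: 11010 XOR 11001 = 00011
  pos 4: 11101 XOR 11001 = 00100
  pos 6: 10010 XOR 11001 = 01011
  pos 7: 10110 XOR 11001 = 01111
  pos 8: 11111 XOR 11001 = 00110
  pos 10: 11000 XOR 11001 = 00001
Remainder (last 4 bits) = 1000. This is the CRC / FCS.

1000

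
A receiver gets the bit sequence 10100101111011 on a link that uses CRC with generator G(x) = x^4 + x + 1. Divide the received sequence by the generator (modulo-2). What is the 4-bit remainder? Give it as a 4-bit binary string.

Modulo-2 division of 10100101111011 by 10011:
  pos 0: 10100 XOR 10011 = 00111
  pos 2: 11110 XOR 10011 = 01101
  pos 3: 11011 XOR 10011 = 01000
  pos 4: 10001 XOR 10011 = 00010
  pos 7: 10110 XOR 10011 = 00101
  pos 9: 10111 XOR 10011 = 00100
Remainder = 0100 (nonzero — an error is detected).

0100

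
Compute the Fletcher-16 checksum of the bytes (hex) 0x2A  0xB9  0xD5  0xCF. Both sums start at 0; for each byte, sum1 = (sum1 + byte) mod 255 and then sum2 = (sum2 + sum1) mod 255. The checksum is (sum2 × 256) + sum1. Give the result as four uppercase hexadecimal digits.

Running sums (mod 255):
  after byte 0 (0x2A): sum1=42, sum2=42
  after byte 1 (0xB9): sum1=227, sum2=14
  after byte 2 (0xD5): sum1=185, sum2=199
  after byte 3 (0xCF): sum1=137, sum2=81
Checksum = sum2·256 + sum1 = 81·256 + 137 = 20873 = 0x5189.

5189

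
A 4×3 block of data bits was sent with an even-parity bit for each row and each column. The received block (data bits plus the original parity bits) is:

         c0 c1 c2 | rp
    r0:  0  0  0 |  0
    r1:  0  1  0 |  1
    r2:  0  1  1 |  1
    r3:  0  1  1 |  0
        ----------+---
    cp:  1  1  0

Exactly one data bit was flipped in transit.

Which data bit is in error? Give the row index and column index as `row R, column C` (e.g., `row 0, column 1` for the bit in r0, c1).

Recompute each row's even parity and compare to rp:
  r0: data parity 0, sent rp 0 → ok
  r1: data parity 1, sent rp 1 → ok
  r2: data parity 0, sent rp 1 → mismatch
  r3: data parity 0, sent rp 0 → ok
Recompute each column's even parity and compare to cp:
  c0: data parity 0, sent cp 1 → mismatch
  c1: data parity 1, sent cp 1 → ok
  c2: data parity 0, sent cp 0 → ok
Exactly one row (r2) and one column (c0) fail → the flipped bit is at their intersection.

row 2, column 0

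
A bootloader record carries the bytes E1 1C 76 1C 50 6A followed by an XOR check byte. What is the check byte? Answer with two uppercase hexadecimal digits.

AD

XOR the bytes together:
  start with 0xE1
  0xE1 ⊕ 0x1C = 0xFD
  0xFD ⊕ 0x76 = 0x8B
  0x8B ⊕ 0x1C = 0x97
  0x97 ⊕ 0x50 = 0xC7
  0xC7 ⊕ 0x6A = 0xAD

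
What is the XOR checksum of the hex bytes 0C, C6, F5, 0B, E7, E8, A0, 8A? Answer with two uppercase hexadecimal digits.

XOR the bytes together:
  start with 0x0C
  0x0C ⊕ 0xC6 = 0xCA
  0xCA ⊕ 0xF5 = 0x3F
  0x3F ⊕ 0x0B = 0x34
  0x34 ⊕ 0xE7 = 0xD3
  0xD3 ⊕ 0xE8 = 0x3B
  0x3B ⊕ 0xA0 = 0x9B
  0x9B ⊕ 0x8A = 0x11

11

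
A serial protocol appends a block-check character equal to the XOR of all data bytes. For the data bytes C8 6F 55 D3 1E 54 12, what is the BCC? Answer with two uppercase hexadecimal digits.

79

XOR the bytes together:
  start with 0xC8
  0xC8 ⊕ 0x6F = 0xA7
  0xA7 ⊕ 0x55 = 0xF2
  0xF2 ⊕ 0xD3 = 0x21
  0x21 ⊕ 0x1E = 0x3F
  0x3F ⊕ 0x54 = 0x6B
  0x6B ⊕ 0x12 = 0x79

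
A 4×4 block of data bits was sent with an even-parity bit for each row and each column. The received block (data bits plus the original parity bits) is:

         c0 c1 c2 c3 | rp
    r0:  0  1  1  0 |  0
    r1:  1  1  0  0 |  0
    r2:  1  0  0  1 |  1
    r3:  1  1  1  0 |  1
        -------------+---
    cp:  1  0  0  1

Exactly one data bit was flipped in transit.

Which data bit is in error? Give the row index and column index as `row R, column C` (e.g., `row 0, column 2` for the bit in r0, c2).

row 2, column 1

Recompute each row's even parity and compare to rp:
  r0: data parity 0, sent rp 0 → ok
  r1: data parity 0, sent rp 0 → ok
  r2: data parity 0, sent rp 1 → mismatch
  r3: data parity 1, sent rp 1 → ok
Recompute each column's even parity and compare to cp:
  c0: data parity 1, sent cp 1 → ok
  c1: data parity 1, sent cp 0 → mismatch
  c2: data parity 0, sent cp 0 → ok
  c3: data parity 1, sent cp 1 → ok
Exactly one row (r2) and one column (c1) fail → the flipped bit is at their intersection.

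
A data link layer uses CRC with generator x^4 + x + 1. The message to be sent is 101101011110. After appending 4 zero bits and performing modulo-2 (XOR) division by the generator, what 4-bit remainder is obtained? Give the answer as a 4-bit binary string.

0000

Append 4 zeros: 1011010111100000. Divide by 10011 (XOR where the leading bit is 1):
  pos 0: 10110 XOR 10011 = 00101
  pos 2: 10110 XOR 10011 = 00101
  pos 4: 10111 XOR 10011 = 00100
  pos 6: 10011 XOR 10011 = 00000
Remainder (last 4 bits) = 0000. This is the CRC / FCS.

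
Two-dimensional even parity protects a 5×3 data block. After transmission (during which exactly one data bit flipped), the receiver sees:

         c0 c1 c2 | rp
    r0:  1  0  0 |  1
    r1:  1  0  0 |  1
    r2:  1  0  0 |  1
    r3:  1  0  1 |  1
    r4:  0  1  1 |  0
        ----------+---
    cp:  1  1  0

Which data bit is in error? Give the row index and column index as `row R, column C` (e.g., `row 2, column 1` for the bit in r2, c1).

row 3, column 0

Recompute each row's even parity and compare to rp:
  r0: data parity 1, sent rp 1 → ok
  r1: data parity 1, sent rp 1 → ok
  r2: data parity 1, sent rp 1 → ok
  r3: data parity 0, sent rp 1 → mismatch
  r4: data parity 0, sent rp 0 → ok
Recompute each column's even parity and compare to cp:
  c0: data parity 0, sent cp 1 → mismatch
  c1: data parity 1, sent cp 1 → ok
  c2: data parity 0, sent cp 0 → ok
Exactly one row (r3) and one column (c0) fail → the flipped bit is at their intersection.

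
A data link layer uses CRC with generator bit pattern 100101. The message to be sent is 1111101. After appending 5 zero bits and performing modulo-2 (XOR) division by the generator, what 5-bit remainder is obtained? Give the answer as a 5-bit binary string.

10000

Append 5 zeros: 111110100000. Divide by 100101 (XOR where the leading bit is 1):
  pos 0: 111110 XOR 100101 = 011011
  pos 1: 110111 XOR 100101 = 010010
  pos 2: 100100 XOR 100101 = 000001
Remainder (last 5 bits) = 10000. This is the CRC / FCS.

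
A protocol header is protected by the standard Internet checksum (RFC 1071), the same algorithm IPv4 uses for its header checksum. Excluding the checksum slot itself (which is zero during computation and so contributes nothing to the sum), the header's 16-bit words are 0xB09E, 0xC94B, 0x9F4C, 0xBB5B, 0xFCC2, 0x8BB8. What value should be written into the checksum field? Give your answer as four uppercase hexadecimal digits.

One's-complement addition (fold any carry out of bit 15 back into bit 0):
  0xB09E + 0xC94B = 0x179E9 → wrap carry → 0x79EA
  0x79EA + 0x9F4C = 0x11936 → wrap carry → 0x1937
  0x1937 + 0xBB5B = 0x0D492
  0xD492 + 0xFCC2 = 0x1D154 → wrap carry → 0xD155
  0xD155 + 0x8BB8 = 0x15D0D → wrap carry → 0x5D0E
One's-complement sum = 0x5D0E.
Checksum = ~0x5D0E & 0xFFFF = 0xA2F1.

A2F1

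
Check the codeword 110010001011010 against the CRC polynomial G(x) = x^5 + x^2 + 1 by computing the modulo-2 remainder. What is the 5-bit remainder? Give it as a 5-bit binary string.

00000

Modulo-2 division of 110010001011010 by 100101:
  pos 0: 110010 XOR 100101 = 010111
  pos 1: 101110 XOR 100101 = 001011
  pos 3: 101101 XOR 100101 = 001000
  pos 5: 100001 XOR 100101 = 000100
  pos 8: 100101 XOR 100101 = 000000
Remainder = 00000 (zero — the frame passes the CRC check).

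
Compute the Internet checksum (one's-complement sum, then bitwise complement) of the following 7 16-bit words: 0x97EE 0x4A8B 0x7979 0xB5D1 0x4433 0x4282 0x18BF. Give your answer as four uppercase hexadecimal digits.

4EC6

One's-complement addition (fold any carry out of bit 15 back into bit 0):
  0x97EE + 0x4A8B = 0x0E279
  0xE279 + 0x7979 = 0x15BF2 → wrap carry → 0x5BF3
  0x5BF3 + 0xB5D1 = 0x111C4 → wrap carry → 0x11C5
  0x11C5 + 0x4433 = 0x055F8
  0x55F8 + 0x4282 = 0x0987A
  0x987A + 0x18BF = 0x0B139
One's-complement sum = 0xB139.
Checksum = ~0xB139 & 0xFFFF = 0x4EC6.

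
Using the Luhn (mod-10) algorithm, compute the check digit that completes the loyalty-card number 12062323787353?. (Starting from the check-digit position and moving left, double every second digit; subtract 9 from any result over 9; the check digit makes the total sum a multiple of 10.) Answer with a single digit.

Partial digits right→left: 3 5 3 7 8 7 3 2 3 2 6 0 2 1
Double every second digit counting from the check-digit position (so the 1st, 3rd, 5th, ... of the partial from the right).
  doubled (with −9 where >9): 6 6 7 6 6 3 4 → sum 38
  kept as-is: 5 7 7 2 2 0 1 → sum 24
Total = 38 + 24 = 62.
Check digit = (10 − (62 mod 10)) mod 10 = 8.

8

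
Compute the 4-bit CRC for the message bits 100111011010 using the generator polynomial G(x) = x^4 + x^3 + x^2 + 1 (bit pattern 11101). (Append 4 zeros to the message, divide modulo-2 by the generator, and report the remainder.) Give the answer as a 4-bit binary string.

Append 4 zeros: 1001110110100000. Divide by 11101 (XOR where the leading bit is 1):
  pos 0: 10011 XOR 11101 = 01110
  pos 1: 11101 XOR 11101 = 00000
  pos 7: 11010 XOR 11101 = 00111
  pos 9: 11100 XOR 11101 = 00001
Remainder (last 4 bits) = 0100. This is the CRC / FCS.

0100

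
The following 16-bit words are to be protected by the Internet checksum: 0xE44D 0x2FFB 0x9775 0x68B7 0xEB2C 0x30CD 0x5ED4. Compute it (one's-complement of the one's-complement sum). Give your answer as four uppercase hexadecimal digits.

One's-complement addition (fold any carry out of bit 15 back into bit 0):
  0xE44D + 0x2FFB = 0x11448 → wrap carry → 0x1449
  0x1449 + 0x9775 = 0x0ABBE
  0xABBE + 0x68B7 = 0x11475 → wrap carry → 0x1476
  0x1476 + 0xEB2C = 0x0FFA2
  0xFFA2 + 0x30CD = 0x1306F → wrap carry → 0x3070
  0x3070 + 0x5ED4 = 0x08F44
One's-complement sum = 0x8F44.
Checksum = ~0x8F44 & 0xFFFF = 0x70BB.

70BB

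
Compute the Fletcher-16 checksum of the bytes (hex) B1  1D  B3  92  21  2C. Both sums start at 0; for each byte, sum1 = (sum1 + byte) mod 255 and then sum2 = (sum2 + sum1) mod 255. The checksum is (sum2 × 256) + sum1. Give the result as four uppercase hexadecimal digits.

Running sums (mod 255):
  after byte 0 (B1): sum1=177, sum2=177
  after byte 1 (1D): sum1=206, sum2=128
  after byte 2 (B3): sum1=130, sum2=3
  after byte 3 (92): sum1=21, sum2=24
  after byte 4 (21): sum1=54, sum2=78
  after byte 5 (2C): sum1=98, sum2=176
Checksum = sum2·256 + sum1 = 176·256 + 98 = 45154 = 0xB062.

B062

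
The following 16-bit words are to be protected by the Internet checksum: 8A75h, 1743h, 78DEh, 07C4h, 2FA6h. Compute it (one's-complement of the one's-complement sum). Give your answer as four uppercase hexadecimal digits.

One's-complement addition (fold any carry out of bit 15 back into bit 0):
  0x8A75 + 0x1743 = 0x0A1B8
  0xA1B8 + 0x78DE = 0x11A96 → wrap carry → 0x1A97
  0x1A97 + 0x07C4 = 0x0225B
  0x225B + 0x2FA6 = 0x05201
One's-complement sum = 0x5201.
Checksum = ~0x5201 & 0xFFFF = 0xADFE.

ADFE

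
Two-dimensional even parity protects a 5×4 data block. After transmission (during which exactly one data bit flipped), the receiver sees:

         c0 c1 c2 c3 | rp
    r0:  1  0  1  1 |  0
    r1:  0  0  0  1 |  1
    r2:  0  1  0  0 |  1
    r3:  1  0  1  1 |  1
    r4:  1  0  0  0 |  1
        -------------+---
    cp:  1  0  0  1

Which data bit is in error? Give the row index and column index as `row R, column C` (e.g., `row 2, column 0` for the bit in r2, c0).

row 0, column 1

Recompute each row's even parity and compare to rp:
  r0: data parity 1, sent rp 0 → mismatch
  r1: data parity 1, sent rp 1 → ok
  r2: data parity 1, sent rp 1 → ok
  r3: data parity 1, sent rp 1 → ok
  r4: data parity 1, sent rp 1 → ok
Recompute each column's even parity and compare to cp:
  c0: data parity 1, sent cp 1 → ok
  c1: data parity 1, sent cp 0 → mismatch
  c2: data parity 0, sent cp 0 → ok
  c3: data parity 1, sent cp 1 → ok
Exactly one row (r0) and one column (c1) fail → the flipped bit is at their intersection.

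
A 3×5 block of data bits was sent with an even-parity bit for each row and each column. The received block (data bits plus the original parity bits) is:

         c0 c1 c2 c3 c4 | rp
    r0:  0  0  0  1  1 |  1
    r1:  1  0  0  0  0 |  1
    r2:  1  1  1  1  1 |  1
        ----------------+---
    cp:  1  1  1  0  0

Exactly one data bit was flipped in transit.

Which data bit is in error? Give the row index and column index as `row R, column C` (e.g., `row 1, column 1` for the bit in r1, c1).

Recompute each row's even parity and compare to rp:
  r0: data parity 0, sent rp 1 → mismatch
  r1: data parity 1, sent rp 1 → ok
  r2: data parity 1, sent rp 1 → ok
Recompute each column's even parity and compare to cp:
  c0: data parity 0, sent cp 1 → mismatch
  c1: data parity 1, sent cp 1 → ok
  c2: data parity 1, sent cp 1 → ok
  c3: data parity 0, sent cp 0 → ok
  c4: data parity 0, sent cp 0 → ok
Exactly one row (r0) and one column (c0) fail → the flipped bit is at their intersection.

row 0, column 0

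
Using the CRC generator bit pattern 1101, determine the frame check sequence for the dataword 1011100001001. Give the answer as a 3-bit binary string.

Append 3 zeros: 1011100001001000. Divide by 1101 (XOR where the leading bit is 1):
  pos 0: 1011 XOR 1101 = 0110
  pos 1: 1101 XOR 1101 = 0000
  pos 9: 1001 XOR 1101 = 0100
  pos 10: 1000 XOR 1101 = 0101
  pos 11: 1010 XOR 1101 = 0111
  pos 12: 1110 XOR 1101 = 0011
Remainder (last 3 bits) = 011. This is the CRC / FCS.

011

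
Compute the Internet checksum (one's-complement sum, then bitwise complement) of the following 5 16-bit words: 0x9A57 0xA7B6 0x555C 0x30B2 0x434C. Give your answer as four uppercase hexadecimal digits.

F496

One's-complement addition (fold any carry out of bit 15 back into bit 0):
  0x9A57 + 0xA7B6 = 0x1420D → wrap carry → 0x420E
  0x420E + 0x555C = 0x0976A
  0x976A + 0x30B2 = 0x0C81C
  0xC81C + 0x434C = 0x10B68 → wrap carry → 0x0B69
One's-complement sum = 0x0B69.
Checksum = ~0x0B69 & 0xFFFF = 0xF496.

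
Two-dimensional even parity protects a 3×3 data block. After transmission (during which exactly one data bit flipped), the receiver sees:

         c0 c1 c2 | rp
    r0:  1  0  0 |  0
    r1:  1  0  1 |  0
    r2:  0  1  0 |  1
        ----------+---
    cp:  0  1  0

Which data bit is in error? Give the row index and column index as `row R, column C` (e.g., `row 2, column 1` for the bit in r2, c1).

Recompute each row's even parity and compare to rp:
  r0: data parity 1, sent rp 0 → mismatch
  r1: data parity 0, sent rp 0 → ok
  r2: data parity 1, sent rp 1 → ok
Recompute each column's even parity and compare to cp:
  c0: data parity 0, sent cp 0 → ok
  c1: data parity 1, sent cp 1 → ok
  c2: data parity 1, sent cp 0 → mismatch
Exactly one row (r0) and one column (c2) fail → the flipped bit is at their intersection.

row 0, column 2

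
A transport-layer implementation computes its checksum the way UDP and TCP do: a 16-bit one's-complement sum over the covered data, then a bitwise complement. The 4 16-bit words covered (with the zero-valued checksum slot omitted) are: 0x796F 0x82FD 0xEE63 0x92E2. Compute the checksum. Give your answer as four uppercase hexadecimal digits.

824C

One's-complement addition (fold any carry out of bit 15 back into bit 0):
  0x796F + 0x82FD = 0x0FC6C
  0xFC6C + 0xEE63 = 0x1EACF → wrap carry → 0xEAD0
  0xEAD0 + 0x92E2 = 0x17DB2 → wrap carry → 0x7DB3
One's-complement sum = 0x7DB3.
Checksum = ~0x7DB3 & 0xFFFF = 0x824C.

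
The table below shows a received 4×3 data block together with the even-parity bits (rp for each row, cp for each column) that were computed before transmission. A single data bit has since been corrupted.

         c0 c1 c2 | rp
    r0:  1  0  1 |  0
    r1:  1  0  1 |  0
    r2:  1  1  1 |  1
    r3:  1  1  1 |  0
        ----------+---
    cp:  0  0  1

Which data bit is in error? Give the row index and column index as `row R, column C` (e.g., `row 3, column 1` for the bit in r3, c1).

Recompute each row's even parity and compare to rp:
  r0: data parity 0, sent rp 0 → ok
  r1: data parity 0, sent rp 0 → ok
  r2: data parity 1, sent rp 1 → ok
  r3: data parity 1, sent rp 0 → mismatch
Recompute each column's even parity and compare to cp:
  c0: data parity 0, sent cp 0 → ok
  c1: data parity 0, sent cp 0 → ok
  c2: data parity 0, sent cp 1 → mismatch
Exactly one row (r3) and one column (c2) fail → the flipped bit is at their intersection.

row 3, column 2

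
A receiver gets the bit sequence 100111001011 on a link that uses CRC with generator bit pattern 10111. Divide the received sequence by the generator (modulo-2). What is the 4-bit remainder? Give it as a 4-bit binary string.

Modulo-2 division of 100111001011 by 10111:
  pos 0: 10011 XOR 10111 = 00100
  pos 2: 10010 XOR 10111 = 00101
  pos 4: 10101 XOR 10111 = 00010
  pos 7: 10011 XOR 10111 = 00100
Remainder = 0100 (nonzero — an error is detected).

0100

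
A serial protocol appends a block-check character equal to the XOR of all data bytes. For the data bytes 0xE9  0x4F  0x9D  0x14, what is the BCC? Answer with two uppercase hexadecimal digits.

2F

XOR the bytes together:
  start with 0xE9
  0xE9 ⊕ 0x4F = 0xA6
  0xA6 ⊕ 0x9D = 0x3B
  0x3B ⊕ 0x14 = 0x2F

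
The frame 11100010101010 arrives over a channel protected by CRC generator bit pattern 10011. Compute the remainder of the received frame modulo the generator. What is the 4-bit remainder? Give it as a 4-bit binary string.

1011

Modulo-2 division of 11100010101010 by 10011:
  pos 0: 11100 XOR 10011 = 01111
  pos 1: 11110 XOR 10011 = 01101
  pos 2: 11011 XOR 10011 = 01000
  pos 3: 10000 XOR 10011 = 00011
  pos 6: 11101 XOR 10011 = 01110
  pos 7: 11100 XOR 10011 = 01111
  pos 8: 11111 XOR 10011 = 01100
  pos 9: 11000 XOR 10011 = 01011
Remainder = 1011 (nonzero — an error is detected).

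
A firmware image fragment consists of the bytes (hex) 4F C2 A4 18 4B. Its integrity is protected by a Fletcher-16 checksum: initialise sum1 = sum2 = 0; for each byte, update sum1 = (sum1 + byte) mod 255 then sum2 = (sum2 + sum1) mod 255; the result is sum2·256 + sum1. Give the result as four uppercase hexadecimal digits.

Running sums (mod 255):
  after byte 0 (4F): sum1=79, sum2=79
  after byte 1 (C2): sum1=18, sum2=97
  after byte 2 (A4): sum1=182, sum2=24
  after byte 3 (18): sum1=206, sum2=230
  after byte 4 (4B): sum1=26, sum2=1
Checksum = sum2·256 + sum1 = 1·256 + 26 = 282 = 0x011A.

011A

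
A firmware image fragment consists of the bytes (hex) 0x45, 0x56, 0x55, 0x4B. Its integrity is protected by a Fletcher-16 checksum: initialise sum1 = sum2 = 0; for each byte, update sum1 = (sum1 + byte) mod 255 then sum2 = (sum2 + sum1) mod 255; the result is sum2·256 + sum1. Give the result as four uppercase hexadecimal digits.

0E3C

Running sums (mod 255):
  after byte 0 (0x45): sum1=69, sum2=69
  after byte 1 (0x56): sum1=155, sum2=224
  after byte 2 (0x55): sum1=240, sum2=209
  after byte 3 (0x4B): sum1=60, sum2=14
Checksum = sum2·256 + sum1 = 14·256 + 60 = 3644 = 0x0E3C.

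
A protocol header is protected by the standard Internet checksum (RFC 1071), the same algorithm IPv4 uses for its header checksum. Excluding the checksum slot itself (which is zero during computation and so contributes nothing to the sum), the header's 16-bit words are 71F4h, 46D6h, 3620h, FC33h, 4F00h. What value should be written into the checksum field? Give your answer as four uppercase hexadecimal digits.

One's-complement addition (fold any carry out of bit 15 back into bit 0):
  0x71F4 + 0x46D6 = 0x0B8CA
  0xB8CA + 0x3620 = 0x0EEEA
  0xEEEA + 0xFC33 = 0x1EB1D → wrap carry → 0xEB1E
  0xEB1E + 0x4F00 = 0x13A1E → wrap carry → 0x3A1F
One's-complement sum = 0x3A1F.
Checksum = ~0x3A1F & 0xFFFF = 0xC5E0.

C5E0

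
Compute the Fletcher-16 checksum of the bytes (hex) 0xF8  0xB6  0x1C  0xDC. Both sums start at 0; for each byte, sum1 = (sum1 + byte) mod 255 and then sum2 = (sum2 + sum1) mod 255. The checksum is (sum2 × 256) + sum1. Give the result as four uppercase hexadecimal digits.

Running sums (mod 255):
  after byte 0 (0xF8): sum1=248, sum2=248
  after byte 1 (0xB6): sum1=175, sum2=168
  after byte 2 (0x1C): sum1=203, sum2=116
  after byte 3 (0xDC): sum1=168, sum2=29
Checksum = sum2·256 + sum1 = 29·256 + 168 = 7592 = 0x1DA8.

1DA8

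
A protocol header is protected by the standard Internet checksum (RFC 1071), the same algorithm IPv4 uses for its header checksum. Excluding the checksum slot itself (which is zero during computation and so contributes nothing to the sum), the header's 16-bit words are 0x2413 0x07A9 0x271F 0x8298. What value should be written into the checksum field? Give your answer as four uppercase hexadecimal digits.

2A8C

One's-complement addition (fold any carry out of bit 15 back into bit 0):
  0x2413 + 0x07A9 = 0x02BBC
  0x2BBC + 0x271F = 0x052DB
  0x52DB + 0x8298 = 0x0D573
One's-complement sum = 0xD573.
Checksum = ~0xD573 & 0xFFFF = 0x2A8C.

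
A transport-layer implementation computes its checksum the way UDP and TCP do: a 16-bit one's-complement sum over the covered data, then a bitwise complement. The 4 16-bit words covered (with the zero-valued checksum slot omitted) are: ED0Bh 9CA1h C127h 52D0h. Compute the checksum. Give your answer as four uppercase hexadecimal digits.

One's-complement addition (fold any carry out of bit 15 back into bit 0):
  0xED0B + 0x9CA1 = 0x189AC → wrap carry → 0x89AD
  0x89AD + 0xC127 = 0x14AD4 → wrap carry → 0x4AD5
  0x4AD5 + 0x52D0 = 0x09DA5
One's-complement sum = 0x9DA5.
Checksum = ~0x9DA5 & 0xFFFF = 0x625A.

625A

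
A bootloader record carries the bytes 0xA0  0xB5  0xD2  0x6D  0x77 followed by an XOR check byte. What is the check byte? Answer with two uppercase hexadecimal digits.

DD

XOR the bytes together:
  start with 0xA0
  0xA0 ⊕ 0xB5 = 0x15
  0x15 ⊕ 0xD2 = 0xC7
  0xC7 ⊕ 0x6D = 0xAA
  0xAA ⊕ 0x77 = 0xDD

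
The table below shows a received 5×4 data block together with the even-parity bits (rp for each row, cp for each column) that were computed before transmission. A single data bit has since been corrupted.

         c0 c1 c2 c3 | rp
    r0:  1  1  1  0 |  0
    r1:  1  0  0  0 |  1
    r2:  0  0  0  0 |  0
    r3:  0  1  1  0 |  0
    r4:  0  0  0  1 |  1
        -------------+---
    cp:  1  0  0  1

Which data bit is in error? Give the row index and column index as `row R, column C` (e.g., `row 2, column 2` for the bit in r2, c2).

Recompute each row's even parity and compare to rp:
  r0: data parity 1, sent rp 0 → mismatch
  r1: data parity 1, sent rp 1 → ok
  r2: data parity 0, sent rp 0 → ok
  r3: data parity 0, sent rp 0 → ok
  r4: data parity 1, sent rp 1 → ok
Recompute each column's even parity and compare to cp:
  c0: data parity 0, sent cp 1 → mismatch
  c1: data parity 0, sent cp 0 → ok
  c2: data parity 0, sent cp 0 → ok
  c3: data parity 1, sent cp 1 → ok
Exactly one row (r0) and one column (c0) fail → the flipped bit is at their intersection.

row 0, column 0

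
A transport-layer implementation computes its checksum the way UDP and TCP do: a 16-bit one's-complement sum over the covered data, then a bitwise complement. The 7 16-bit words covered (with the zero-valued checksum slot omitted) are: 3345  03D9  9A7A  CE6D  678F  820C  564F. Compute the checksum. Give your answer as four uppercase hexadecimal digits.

200E

One's-complement addition (fold any carry out of bit 15 back into bit 0):
  0x3345 + 0x03D9 = 0x0371E
  0x371E + 0x9A7A = 0x0D198
  0xD198 + 0xCE6D = 0x1A005 → wrap carry → 0xA006
  0xA006 + 0x678F = 0x10795 → wrap carry → 0x0796
  0x0796 + 0x820C = 0x089A2
  0x89A2 + 0x564F = 0x0DFF1
One's-complement sum = 0xDFF1.
Checksum = ~0xDFF1 & 0xFFFF = 0x200E.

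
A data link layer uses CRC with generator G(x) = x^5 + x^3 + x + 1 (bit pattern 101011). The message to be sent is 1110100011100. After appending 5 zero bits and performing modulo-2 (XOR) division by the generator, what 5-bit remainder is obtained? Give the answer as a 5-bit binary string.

01101

Append 5 zeros: 111010001110000000. Divide by 101011 (XOR where the leading bit is 1):
  pos 0: 111010 XOR 101011 = 010001
  pos 1: 100010 XOR 101011 = 001001
  pos 3: 100101 XOR 101011 = 001110
  pos 5: 111011 XOR 101011 = 010000
  pos 6: 100000 XOR 101011 = 001011
  pos 8: 101100 XOR 101011 = 000111
  pos 11: 111000 XOR 101011 = 010011
  pos 12: 100110 XOR 101011 = 001101
Remainder (last 5 bits) = 01101. This is the CRC / FCS.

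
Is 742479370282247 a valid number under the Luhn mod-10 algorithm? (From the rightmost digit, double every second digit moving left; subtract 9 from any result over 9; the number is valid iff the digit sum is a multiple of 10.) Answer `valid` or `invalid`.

invalid

From the right, keep odd positions and double even positions (subtract 9 from any doubled value over 9):
  doubled (positions 2,4,...): 8 4 4 5 9 8 8 → sum 46
  kept (positions 1,3,...): 7 2 8 0 3 7 2 7 → sum 36
Total = 82.
82 mod 10 = 2, so the number is invalid.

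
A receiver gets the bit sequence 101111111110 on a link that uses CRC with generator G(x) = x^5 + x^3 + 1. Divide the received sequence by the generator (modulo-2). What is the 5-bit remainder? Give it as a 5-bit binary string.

00000

Modulo-2 division of 101111111110 by 101001:
  pos 0: 101111 XOR 101001 = 000110
  pos 3: 110111 XOR 101001 = 011110
  pos 4: 111101 XOR 101001 = 010100
  pos 5: 101001 XOR 101001 = 000000
Remainder = 00000 (zero — the frame passes the CRC check).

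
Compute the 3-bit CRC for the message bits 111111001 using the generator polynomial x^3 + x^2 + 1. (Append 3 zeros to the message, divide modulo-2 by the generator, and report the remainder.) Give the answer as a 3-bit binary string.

Append 3 zeros: 111111001000. Divide by 1101 (XOR where the leading bit is 1):
  pos 0: 1111 XOR 1101 = 0010
  pos 2: 1011 XOR 1101 = 0110
  pos 3: 1100 XOR 1101 = 0001
  pos 6: 1010 XOR 1101 = 0111
  pos 7: 1110 XOR 1101 = 0011
Remainder (last 3 bits) = 110. This is the CRC / FCS.

110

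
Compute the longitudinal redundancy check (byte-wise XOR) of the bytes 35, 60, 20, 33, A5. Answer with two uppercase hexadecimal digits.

E3

XOR the bytes together:
  start with 0x35
  0x35 ⊕ 0x60 = 0x55
  0x55 ⊕ 0x20 = 0x75
  0x75 ⊕ 0x33 = 0x46
  0x46 ⊕ 0xA5 = 0xE3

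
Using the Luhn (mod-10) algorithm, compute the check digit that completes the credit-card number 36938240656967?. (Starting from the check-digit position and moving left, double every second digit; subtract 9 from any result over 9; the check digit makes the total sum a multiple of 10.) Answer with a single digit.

Partial digits right→left: 7 6 9 6 5 6 0 4 2 8 3 9 6 3
Double every second digit counting from the check-digit position (so the 1st, 3rd, 5th, ... of the partial from the right).
  doubled (with −9 where >9): 5 9 1 0 4 6 3 → sum 28
  kept as-is: 6 6 6 4 8 9 3 → sum 42
Total = 28 + 42 = 70.
Check digit = (10 − (70 mod 10)) mod 10 = 0.

0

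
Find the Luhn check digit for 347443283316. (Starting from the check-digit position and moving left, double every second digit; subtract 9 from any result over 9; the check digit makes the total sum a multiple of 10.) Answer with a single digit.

2

Partial digits right→left: 6 1 3 3 8 2 3 4 4 7 4 3
Double every second digit counting from the check-digit position (so the 1st, 3rd, 5th, ... of the partial from the right).
  doubled (with −9 where >9): 3 6 7 6 8 8 → sum 38
  kept as-is: 1 3 2 4 7 3 → sum 20
Total = 38 + 20 = 58.
Check digit = (10 − (58 mod 10)) mod 10 = 2.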